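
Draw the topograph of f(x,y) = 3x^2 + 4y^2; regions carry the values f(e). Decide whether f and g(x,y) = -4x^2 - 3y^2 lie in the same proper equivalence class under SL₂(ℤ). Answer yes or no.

D₁ = -48, D₂ = -48
f: reduced (well bottom): (3,0,4) with a≤c, −a<b≤a
g is negative-definite; reduce −g:
−g: flip: (4,0,3)→(3,0,4)
−g: reduced (well bottom): (3,0,4) with a≤c, −a<b≤a
flip sign back: reduced form of g is (-3,0,-4)
reduced forms (3, 0, 4) vs (-3, 0, -4) ⇒ inequivalent

no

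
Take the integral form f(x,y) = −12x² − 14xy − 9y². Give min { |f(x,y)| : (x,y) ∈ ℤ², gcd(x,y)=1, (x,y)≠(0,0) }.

translate: b→-10 (≡14 mod 24), so (12,14,9)→(12,-10,7)
flip: (12,-10,7)→(7,10,12)
translate: b→-4 (≡10 mod 14), so (7,10,12)→(7,-4,9)
reduced (well bottom): (7,-4,9) with a≤c, −a<b≤a
well minimum |f| = |-7| = 7 (negative-definite)

7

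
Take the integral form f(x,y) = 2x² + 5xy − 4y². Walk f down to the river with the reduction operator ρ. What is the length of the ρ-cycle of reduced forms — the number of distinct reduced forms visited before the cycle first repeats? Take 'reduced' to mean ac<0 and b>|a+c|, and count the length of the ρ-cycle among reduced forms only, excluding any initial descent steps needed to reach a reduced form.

D = 57, ⌊√D⌋ = 7
river: ρ → (-4,3,3)
river: ρ → (3,3,-4)
river: ρ → (-4,5,2)
river: ρ → (2,7,-1)
river: ρ → (-1,7,2)
river: ρ → (2,5,-4)
ρ-cycle length = 6 (tail of 0 descent steps not counted)

6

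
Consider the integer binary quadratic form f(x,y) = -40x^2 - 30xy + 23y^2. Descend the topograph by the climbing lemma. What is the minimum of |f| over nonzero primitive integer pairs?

descent: ρ → (23,30,-40)  [lands on river]
river: ρ → (-40,50,13)
river: ρ → (13,54,-32)
river: ρ → (-32,10,35)
river: ρ → (35,60,-7)
river: ρ → (-7,66,8)
river: ρ → (8,62,-23)
river: ρ → (-23,30,40)
river: ρ → (40,50,-13)
river: ρ → (-13,54,32)
river: ρ → (32,10,-35)
river: ρ → (-35,60,7)
river: ρ → (7,66,-8)
river: ρ → (-8,62,23)
closes: descent 1, river 14
min |a| on river = 7

7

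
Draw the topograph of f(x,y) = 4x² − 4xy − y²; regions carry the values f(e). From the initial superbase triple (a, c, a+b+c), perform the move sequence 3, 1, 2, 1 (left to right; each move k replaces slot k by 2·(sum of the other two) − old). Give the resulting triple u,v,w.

start (4,-1,-1) = (f(1,0),f(0,1),f(1,1))
replace slot 3: 2·(4+(-1)) − (-1) = 7 → (4,-1,7)
replace slot 1: 2·((-1)+7) − 4 = 8 → (8,-1,7)
replace slot 2: 2·(8+7) − (-1) = 31 → (8,31,7)
replace slot 1: 2·(31+7) − 8 = 68 → (68,31,7)

68,31,7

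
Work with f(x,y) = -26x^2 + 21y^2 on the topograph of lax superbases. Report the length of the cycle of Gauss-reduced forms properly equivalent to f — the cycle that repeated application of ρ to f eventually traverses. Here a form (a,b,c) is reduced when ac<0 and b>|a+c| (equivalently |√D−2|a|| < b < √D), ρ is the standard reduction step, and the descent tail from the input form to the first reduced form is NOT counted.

D = 2184, ⌊√D⌋ = 46
descent: ρ → (21,42,-5)  [lands on river]
river: ρ → (-5,38,37)
river: ρ → (37,36,-6)
river: ρ → (-6,36,37)
river: ρ → (37,38,-5)
river: ρ → (-5,42,21)
ρ-cycle length = 6 (tail of 1 descent step not counted)

6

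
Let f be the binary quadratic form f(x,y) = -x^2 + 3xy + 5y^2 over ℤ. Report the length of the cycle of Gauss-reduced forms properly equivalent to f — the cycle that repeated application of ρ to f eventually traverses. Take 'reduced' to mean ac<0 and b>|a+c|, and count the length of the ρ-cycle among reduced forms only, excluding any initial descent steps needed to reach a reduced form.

D = 29, ⌊√D⌋ = 5
descent: ρ → (5,-3,-1)
descent: ρ → (-1,5,1)  [lands on river]
river: ρ → (1,5,-1)
ρ-cycle length = 2 (tail of 2 descent steps not counted)

2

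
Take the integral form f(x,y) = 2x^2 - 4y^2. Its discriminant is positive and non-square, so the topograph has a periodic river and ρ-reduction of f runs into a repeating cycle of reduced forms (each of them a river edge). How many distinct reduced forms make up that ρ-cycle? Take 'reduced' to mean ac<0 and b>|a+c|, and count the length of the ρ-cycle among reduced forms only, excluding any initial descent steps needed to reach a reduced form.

D = 32, ⌊√D⌋ = 5
descent: ρ → (-4,0,2)
descent: ρ → (2,4,-2)  [lands on river]
river: ρ → (-2,4,2)
ρ-cycle length = 2 (tail of 2 descent steps not counted)

2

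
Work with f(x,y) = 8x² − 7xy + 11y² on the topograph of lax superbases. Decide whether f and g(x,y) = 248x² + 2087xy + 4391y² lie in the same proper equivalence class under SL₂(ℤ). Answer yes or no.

D₁ = -303, D₂ = -303
f: reduced (well bottom): (8,-7,11) with a≤c, −a<b≤a
g: translate: b→103 (≡2087 mod 496), so (248,2087,4391)→(248,103,11)
g: flip: (248,103,11)→(11,-103,248)
g: translate: b→7 (≡-103 mod 22), so (11,-103,248)→(11,7,8)
g: flip: (11,7,8)→(8,-7,11)
g: reduced (well bottom): (8,-7,11) with a≤c, −a<b≤a
reduced forms (8, -7, 11) vs (8, -7, 11) ⇒ equivalent

yes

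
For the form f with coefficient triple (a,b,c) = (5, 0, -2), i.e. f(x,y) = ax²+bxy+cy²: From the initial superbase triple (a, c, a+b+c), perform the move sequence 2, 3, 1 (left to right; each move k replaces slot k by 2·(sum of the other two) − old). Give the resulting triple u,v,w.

start (5,-2,3) = (f(1,0),f(0,1),f(1,1))
replace slot 2: 2·(5+3) − (-2) = 18 → (5,18,3)
replace slot 3: 2·(5+18) − 3 = 43 → (5,18,43)
replace slot 1: 2·(18+43) − 5 = 117 → (117,18,43)

117,18,43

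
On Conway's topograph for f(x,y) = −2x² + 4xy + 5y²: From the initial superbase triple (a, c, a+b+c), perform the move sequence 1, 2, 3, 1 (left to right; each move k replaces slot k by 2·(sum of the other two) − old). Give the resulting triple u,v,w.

start (-2,5,7) = (f(1,0),f(0,1),f(1,1))
replace slot 1: 2·(5+7) − (-2) = 26 → (26,5,7)
replace slot 2: 2·(26+7) − 5 = 61 → (26,61,7)
replace slot 3: 2·(26+61) − 7 = 167 → (26,61,167)
replace slot 1: 2·(61+167) − 26 = 430 → (430,61,167)

430,61,167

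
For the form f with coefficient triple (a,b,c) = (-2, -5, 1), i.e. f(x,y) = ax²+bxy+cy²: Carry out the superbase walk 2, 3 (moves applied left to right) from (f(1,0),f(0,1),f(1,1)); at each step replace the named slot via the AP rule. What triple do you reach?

start (-2,1,-6) = (f(1,0),f(0,1),f(1,1))
replace slot 2: 2·((-2)+(-6)) − 1 = -17 → (-2,-17,-6)
replace slot 3: 2·((-2)+(-17)) − (-6) = -32 → (-2,-17,-32)

-2,-17,-32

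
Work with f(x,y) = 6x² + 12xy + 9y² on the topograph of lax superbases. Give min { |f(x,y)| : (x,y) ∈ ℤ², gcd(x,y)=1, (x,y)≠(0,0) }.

translate: b→0 (≡12 mod 12), so (6,12,9)→(6,0,3)
flip: (6,0,3)→(3,0,6)
reduced (well bottom): (3,0,6) with a≤c, −a<b≤a
well minimum = a = 3

3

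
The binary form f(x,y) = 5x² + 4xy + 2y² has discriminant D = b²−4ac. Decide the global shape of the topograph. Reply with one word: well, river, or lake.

D = b²−4ac = 4² − 4·5·2 = -24
D < 0 ⇒ definite ⇒ every region one sign ⇒ single well

well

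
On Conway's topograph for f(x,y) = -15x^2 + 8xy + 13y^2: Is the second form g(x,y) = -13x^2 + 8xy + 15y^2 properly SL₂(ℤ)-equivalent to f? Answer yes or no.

D₁ = 844, D₂ = 844
river cycle of f (length 26): (13, 18, -10), (-10, 22, 9), (9, 14, -18), (-18, 22, 5), (5, 28, -3), (-3, 26, 14), (14, 2, -15), (-15, 28, 1), (1, 28, -15), (-15, 2, 14), … (16 more)
river cycle of g (length 26): (15, 22, -6), (-6, 26, 7), (7, 16, -21), (-21, 26, 2), (2, 26, -21), (-21, 16, 7), (7, 26, -6), (-6, 22, 15), (15, 8, -13), (-13, 18, 10), … (16 more)
cycles differ ⇒ inequivalent

no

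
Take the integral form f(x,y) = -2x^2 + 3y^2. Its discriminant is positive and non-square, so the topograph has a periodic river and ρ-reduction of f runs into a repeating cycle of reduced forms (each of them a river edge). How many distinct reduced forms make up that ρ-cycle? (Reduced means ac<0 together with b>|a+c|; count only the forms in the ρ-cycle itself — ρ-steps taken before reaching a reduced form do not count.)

D = 24, ⌊√D⌋ = 4
descent: ρ → (3,0,-2)
descent: ρ → (-2,4,1)  [lands on river]
river: ρ → (1,4,-2)
ρ-cycle length = 2 (tail of 2 descent steps not counted)

2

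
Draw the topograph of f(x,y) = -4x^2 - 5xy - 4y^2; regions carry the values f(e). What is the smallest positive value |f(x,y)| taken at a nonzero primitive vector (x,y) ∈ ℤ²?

translate: b→-3 (≡5 mod 8), so (4,5,4)→(4,-3,3)
flip: (4,-3,3)→(3,3,4)
reduced (well bottom): (3,3,4) with a≤c, −a<b≤a
well minimum |f| = |-3| = 3 (negative-definite)

3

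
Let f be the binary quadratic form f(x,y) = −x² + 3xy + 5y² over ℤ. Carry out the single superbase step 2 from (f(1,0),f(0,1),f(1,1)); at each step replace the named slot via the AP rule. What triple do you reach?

start (-1,5,7) = (f(1,0),f(0,1),f(1,1))
replace slot 2: 2·((-1)+7) − 5 = 7 → (-1,7,7)

-1,7,7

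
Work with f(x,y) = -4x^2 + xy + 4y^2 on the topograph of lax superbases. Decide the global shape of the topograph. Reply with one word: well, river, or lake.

D = b²−4ac = 1² − 4·(-4)·4 = 65
D > 0 non-square ⇒ indefinite ⇒ periodic river

river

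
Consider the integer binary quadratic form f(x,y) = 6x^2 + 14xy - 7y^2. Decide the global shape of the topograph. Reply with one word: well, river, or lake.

D = b²−4ac = 14² − 4·6·(-7) = 364
D > 0 non-square ⇒ indefinite ⇒ periodic river

river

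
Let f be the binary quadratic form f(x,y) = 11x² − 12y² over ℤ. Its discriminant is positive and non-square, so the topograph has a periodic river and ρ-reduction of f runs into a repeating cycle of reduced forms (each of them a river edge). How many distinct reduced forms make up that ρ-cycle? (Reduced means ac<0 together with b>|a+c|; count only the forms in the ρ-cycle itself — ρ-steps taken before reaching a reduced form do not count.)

D = 528, ⌊√D⌋ = 22
descent: ρ → (-12,0,11)
descent: ρ → (11,22,-1)  [lands on river]
river: ρ → (-1,22,11)
ρ-cycle length = 2 (tail of 2 descent steps not counted)

2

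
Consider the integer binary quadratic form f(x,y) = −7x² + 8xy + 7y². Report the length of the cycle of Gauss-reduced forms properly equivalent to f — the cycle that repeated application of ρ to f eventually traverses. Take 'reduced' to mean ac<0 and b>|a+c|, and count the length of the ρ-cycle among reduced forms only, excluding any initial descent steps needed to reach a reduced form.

D = 260, ⌊√D⌋ = 16
river: ρ → (7,6,-8)
river: ρ → (-8,10,5)
river: ρ → (5,10,-8)
river: ρ → (-8,6,7)
river: ρ → (7,8,-7)
river: ρ → (-7,6,8)
river: ρ → (8,10,-5)
river: ρ → (-5,10,8)
river: ρ → (8,6,-7)
river: ρ → (-7,8,7)
ρ-cycle length = 10 (tail of 0 descent steps not counted)

10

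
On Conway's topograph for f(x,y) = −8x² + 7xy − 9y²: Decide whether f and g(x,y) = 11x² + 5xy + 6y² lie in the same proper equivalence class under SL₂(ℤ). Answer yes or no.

D₁ = -239, D₂ = -239
f is negative-definite; reduce −f:
−f: reduced (well bottom): (8,-7,9) with a≤c, −a<b≤a
flip sign back: reduced form of f is (-8,7,-9)
g: flip: (11,5,6)→(6,-5,11)
g: reduced (well bottom): (6,-5,11) with a≤c, −a<b≤a
reduced forms (-8, 7, -9) vs (6, -5, 11) ⇒ inequivalent

no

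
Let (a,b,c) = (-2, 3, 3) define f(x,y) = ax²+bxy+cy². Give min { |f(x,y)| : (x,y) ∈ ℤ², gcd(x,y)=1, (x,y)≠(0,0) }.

river: ρ → (3,3,-2)
river: ρ → (-2,5,1)
river: ρ → (1,5,-2)
river: ρ → (-2,3,3)
closes: descent 0, river 4
min |a| on river = 1

1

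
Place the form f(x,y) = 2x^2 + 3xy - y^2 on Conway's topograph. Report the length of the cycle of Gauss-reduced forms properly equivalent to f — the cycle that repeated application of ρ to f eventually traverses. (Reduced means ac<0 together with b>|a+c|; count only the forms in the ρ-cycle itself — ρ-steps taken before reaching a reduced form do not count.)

D = 17, ⌊√D⌋ = 4
river: ρ → (-1,3,2)
river: ρ → (2,1,-2)
river: ρ → (-2,3,1)
river: ρ → (1,3,-2)
river: ρ → (-2,1,2)
river: ρ → (2,3,-1)
ρ-cycle length = 6 (tail of 0 descent steps not counted)

6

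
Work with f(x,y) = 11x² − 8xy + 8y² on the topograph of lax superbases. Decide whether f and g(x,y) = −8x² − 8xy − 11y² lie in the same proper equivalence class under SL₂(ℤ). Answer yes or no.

D₁ = -288, D₂ = -288
f: flip: (11,-8,8)→(8,8,11)
f: reduced (well bottom): (8,8,11) with a≤c, −a<b≤a
g is negative-definite; reduce −g:
−g: reduced (well bottom): (8,8,11) with a≤c, −a<b≤a
flip sign back: reduced form of g is (-8,-8,-11)
reduced forms (8, 8, 11) vs (-8, -8, -11) ⇒ inequivalent

no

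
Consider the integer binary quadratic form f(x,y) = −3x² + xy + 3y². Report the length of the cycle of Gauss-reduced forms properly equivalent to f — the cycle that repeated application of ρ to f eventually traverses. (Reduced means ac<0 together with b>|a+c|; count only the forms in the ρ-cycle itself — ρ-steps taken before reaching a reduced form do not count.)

D = 37, ⌊√D⌋ = 6
river: ρ → (3,5,-1)
river: ρ → (-1,5,3)
river: ρ → (3,1,-3)
river: ρ → (-3,5,1)
river: ρ → (1,5,-3)
river: ρ → (-3,1,3)
ρ-cycle length = 6 (tail of 0 descent steps not counted)

6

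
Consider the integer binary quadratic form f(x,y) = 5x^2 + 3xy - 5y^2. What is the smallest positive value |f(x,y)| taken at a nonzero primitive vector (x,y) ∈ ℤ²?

river: ρ → (-5,7,3)
river: ρ → (3,5,-7)
river: ρ → (-7,9,1)
river: ρ → (1,9,-7)
river: ρ → (-7,5,3)
river: ρ → (3,7,-5)
river: ρ → (-5,3,5)
river: ρ → (5,7,-3)
river: ρ → (-3,5,7)
river: ρ → (7,9,-1)
river: ρ → (-1,9,7)
river: ρ → (7,5,-3)
river: ρ → (-3,7,5)
river: ρ → (5,3,-5)
closes: descent 0, river 14
min |a| on river = 1

1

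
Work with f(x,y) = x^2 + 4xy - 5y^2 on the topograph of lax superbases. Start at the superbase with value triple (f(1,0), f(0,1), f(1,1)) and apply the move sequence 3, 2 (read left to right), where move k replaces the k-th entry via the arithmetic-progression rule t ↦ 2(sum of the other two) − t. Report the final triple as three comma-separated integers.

start (1,-5,0) = (f(1,0),f(0,1),f(1,1))
replace slot 3: 2·(1+(-5)) − 0 = -8 → (1,-5,-8)
replace slot 2: 2·(1+(-8)) − (-5) = -9 → (1,-9,-8)

1,-9,-8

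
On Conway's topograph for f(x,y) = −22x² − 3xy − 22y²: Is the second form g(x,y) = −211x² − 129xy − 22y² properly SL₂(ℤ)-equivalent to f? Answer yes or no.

D₁ = -1927, D₂ = -1927
f is negative-definite; reduce −f:
−f: reduced (well bottom): (22,3,22) with a≤c, −a<b≤a
flip sign back: reduced form of f is (-22,-3,-22)
g is negative-definite; reduce −g:
−g: flip: (211,129,22)→(22,-129,211)
−g: translate: b→3 (≡-129 mod 44), so (22,-129,211)→(22,3,22)
−g: reduced (well bottom): (22,3,22) with a≤c, −a<b≤a
flip sign back: reduced form of g is (-22,-3,-22)
reduced forms (-22, -3, -22) vs (-22, -3, -22) ⇒ equivalent

yes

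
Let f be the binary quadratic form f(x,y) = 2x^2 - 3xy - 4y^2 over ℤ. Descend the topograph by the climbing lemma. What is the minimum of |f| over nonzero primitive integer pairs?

descent: ρ → (-4,3,2)  [lands on river]
river: ρ → (2,5,-2)
river: ρ → (-2,3,4)
river: ρ → (4,5,-1)
river: ρ → (-1,5,4)
river: ρ → (4,3,-2)
river: ρ → (-2,5,2)
river: ρ → (2,3,-4)
river: ρ → (-4,5,1)
river: ρ → (1,5,-4)
closes: descent 1, river 10
min |a| on river = 1

1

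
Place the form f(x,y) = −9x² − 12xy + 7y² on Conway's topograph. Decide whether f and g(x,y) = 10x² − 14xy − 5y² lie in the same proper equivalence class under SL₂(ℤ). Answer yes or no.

D₁ = 396, D₂ = 396
river cycle of f (length 4): (7, 12, -9), (-9, 6, 10), (10, 14, -5), (-5, 16, 7)
river cycle of g (length 4): (-5, 14, 10), (10, 6, -9), (-9, 12, 7), (7, 16, -5)
cycles differ ⇒ inequivalent

no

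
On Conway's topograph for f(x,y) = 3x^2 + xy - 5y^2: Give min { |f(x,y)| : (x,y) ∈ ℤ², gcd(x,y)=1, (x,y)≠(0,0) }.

descent: ρ → (-5,-1,3)
descent: ρ → (3,7,-1)  [lands on river]
river: ρ → (-1,7,3)
river: ρ → (3,5,-3)
river: ρ → (-3,7,1)
river: ρ → (1,7,-3)
river: ρ → (-3,5,3)
closes: descent 2, river 6
min |a| on river = 1

1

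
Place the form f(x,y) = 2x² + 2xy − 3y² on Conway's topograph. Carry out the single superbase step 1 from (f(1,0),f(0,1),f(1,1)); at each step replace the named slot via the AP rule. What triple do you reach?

start (2,-3,1) = (f(1,0),f(0,1),f(1,1))
replace slot 1: 2·((-3)+1) − 2 = -6 → (-6,-3,1)

-6,-3,1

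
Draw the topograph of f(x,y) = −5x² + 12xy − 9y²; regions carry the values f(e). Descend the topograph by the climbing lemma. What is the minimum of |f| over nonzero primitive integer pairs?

translate: b→-2 (≡-12 mod 10), so (5,-12,9)→(5,-2,2)
flip: (5,-2,2)→(2,2,5)
reduced (well bottom): (2,2,5) with a≤c, −a<b≤a
well minimum |f| = |-2| = 2 (negative-definite)

2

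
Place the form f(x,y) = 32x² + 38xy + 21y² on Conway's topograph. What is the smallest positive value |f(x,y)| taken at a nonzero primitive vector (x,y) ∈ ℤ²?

translate: b→-26 (≡38 mod 64), so (32,38,21)→(32,-26,15)
flip: (32,-26,15)→(15,26,32)
translate: b→-4 (≡26 mod 30), so (15,26,32)→(15,-4,21)
reduced (well bottom): (15,-4,21) with a≤c, −a<b≤a
well minimum = a = 15

15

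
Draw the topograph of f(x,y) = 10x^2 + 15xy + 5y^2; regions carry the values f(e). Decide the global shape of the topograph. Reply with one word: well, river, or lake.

D = b²−4ac = 15² − 4·10·5 = 25
D = 5² is a perfect square ⇒ form factors over ℤ ⇒ lakes

lake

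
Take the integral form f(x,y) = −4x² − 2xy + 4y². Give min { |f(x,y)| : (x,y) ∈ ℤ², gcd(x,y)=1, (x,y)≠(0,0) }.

descent: ρ → (4,2,-4)  [lands on river]
river: ρ → (-4,6,2)
river: ρ → (2,6,-4)
river: ρ → (-4,2,4)
river: ρ → (4,6,-2)
river: ρ → (-2,6,4)
closes: descent 1, river 6
min |a| on river = 2

2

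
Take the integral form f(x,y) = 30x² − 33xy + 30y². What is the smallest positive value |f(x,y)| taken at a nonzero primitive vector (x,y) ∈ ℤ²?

translate: b→27 (≡-33 mod 60), so (30,-33,30)→(30,27,27)
flip: (30,27,27)→(27,-27,30)
translate: b→27 (≡-27 mod 54), so (27,-27,30)→(27,27,30)
reduced (well bottom): (27,27,30) with a≤c, −a<b≤a
well minimum = a = 27

27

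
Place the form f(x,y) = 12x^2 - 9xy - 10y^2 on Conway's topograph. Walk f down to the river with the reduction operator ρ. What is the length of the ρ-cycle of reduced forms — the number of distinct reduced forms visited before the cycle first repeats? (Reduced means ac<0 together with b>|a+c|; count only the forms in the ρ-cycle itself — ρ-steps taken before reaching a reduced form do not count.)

D = 561, ⌊√D⌋ = 23
descent: ρ → (-10,9,12)  [lands on river]
river: ρ → (12,15,-7)
river: ρ → (-7,13,14)
river: ρ → (14,15,-6)
river: ρ → (-6,21,5)
river: ρ → (5,19,-10)
river: ρ → (-10,21,3)
river: ρ → (3,21,-10)
river: ρ → (-10,19,5)
river: ρ → (5,21,-6)
river: ρ → (-6,15,14)
river: ρ → (14,13,-7)
river: ρ → (-7,15,12)
river: ρ → (12,9,-10)
river: ρ → (-10,11,11)
river: ρ → (11,11,-10)
ρ-cycle length = 16 (tail of 1 descent step not counted)

16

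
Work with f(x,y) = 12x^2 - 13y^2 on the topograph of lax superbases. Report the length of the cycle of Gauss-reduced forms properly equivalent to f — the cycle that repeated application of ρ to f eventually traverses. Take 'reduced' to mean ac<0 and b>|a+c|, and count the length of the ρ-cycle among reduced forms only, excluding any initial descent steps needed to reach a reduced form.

D = 624, ⌊√D⌋ = 24
descent: ρ → (-13,0,12)
descent: ρ → (12,24,-1)  [lands on river]
river: ρ → (-1,24,12)
ρ-cycle length = 2 (tail of 2 descent steps not counted)

2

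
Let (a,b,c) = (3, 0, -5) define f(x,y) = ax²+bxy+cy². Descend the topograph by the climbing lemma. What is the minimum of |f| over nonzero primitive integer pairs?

descent: ρ → (-5,0,3)
descent: ρ → (3,6,-2)  [lands on river]
river: ρ → (-2,6,3)
closes: descent 2, river 2
min |a| on river = 2

2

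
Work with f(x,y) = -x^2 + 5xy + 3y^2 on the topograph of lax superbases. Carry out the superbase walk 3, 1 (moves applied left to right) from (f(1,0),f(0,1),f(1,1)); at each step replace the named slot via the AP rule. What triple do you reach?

start (-1,3,7) = (f(1,0),f(0,1),f(1,1))
replace slot 3: 2·((-1)+3) − 7 = -3 → (-1,3,-3)
replace slot 1: 2·(3+(-3)) − (-1) = 1 → (1,3,-3)

1,3,-3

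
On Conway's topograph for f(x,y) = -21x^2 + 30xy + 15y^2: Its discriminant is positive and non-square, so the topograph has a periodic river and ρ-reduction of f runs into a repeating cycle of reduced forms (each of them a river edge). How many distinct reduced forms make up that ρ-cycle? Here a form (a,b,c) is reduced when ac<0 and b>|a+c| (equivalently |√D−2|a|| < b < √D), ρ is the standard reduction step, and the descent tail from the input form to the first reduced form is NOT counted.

D = 2160, ⌊√D⌋ = 46
river: ρ → (15,30,-21)
river: ρ → (-21,12,24)
river: ρ → (24,36,-9)
river: ρ → (-9,36,24)
river: ρ → (24,12,-21)
river: ρ → (-21,30,15)
ρ-cycle length = 6 (tail of 0 descent steps not counted)

6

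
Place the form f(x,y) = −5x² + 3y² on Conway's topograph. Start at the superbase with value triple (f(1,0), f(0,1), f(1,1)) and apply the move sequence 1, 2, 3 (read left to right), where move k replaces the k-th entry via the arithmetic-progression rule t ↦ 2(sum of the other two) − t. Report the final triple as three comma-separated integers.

start (-5,3,-2) = (f(1,0),f(0,1),f(1,1))
replace slot 1: 2·(3+(-2)) − (-5) = 7 → (7,3,-2)
replace slot 2: 2·(7+(-2)) − 3 = 7 → (7,7,-2)
replace slot 3: 2·(7+7) − (-2) = 30 → (7,7,30)

7,7,30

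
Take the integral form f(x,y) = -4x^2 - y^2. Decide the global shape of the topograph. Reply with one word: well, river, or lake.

D = b²−4ac = 0² − 4·(-4)·(-1) = -16
D < 0 ⇒ definite ⇒ every region one sign ⇒ single well

well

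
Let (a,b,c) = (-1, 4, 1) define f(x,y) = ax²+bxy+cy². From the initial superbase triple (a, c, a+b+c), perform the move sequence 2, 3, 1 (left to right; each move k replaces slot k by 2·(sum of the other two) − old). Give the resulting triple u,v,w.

start (-1,1,4) = (f(1,0),f(0,1),f(1,1))
replace slot 2: 2·((-1)+4) − 1 = 5 → (-1,5,4)
replace slot 3: 2·((-1)+5) − 4 = 4 → (-1,5,4)
replace slot 1: 2·(5+4) − (-1) = 19 → (19,5,4)

19,5,4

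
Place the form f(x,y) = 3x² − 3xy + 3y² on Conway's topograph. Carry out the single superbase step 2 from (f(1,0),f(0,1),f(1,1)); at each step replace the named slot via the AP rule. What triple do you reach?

start (3,3,3) = (f(1,0),f(0,1),f(1,1))
replace slot 2: 2·(3+3) − 3 = 9 → (3,9,3)

3,9,3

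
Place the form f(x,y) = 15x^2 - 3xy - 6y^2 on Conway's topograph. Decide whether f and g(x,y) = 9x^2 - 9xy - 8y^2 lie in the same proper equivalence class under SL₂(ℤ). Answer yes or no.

D₁ = 369, D₂ = 369
river cycle of f (length 10): (-6, 15, 6), (6, 9, -12), (-12, 15, 3), (3, 15, -12), (-12, 9, 6), (6, 15, -6), (-6, 9, 12), (12, 15, -3), (-3, 15, 12), (12, 9, -6)
river cycle of g (length 16): (-8, 9, 9), (9, 9, -8), (-8, 7, 10), (10, 13, -5), (-5, 17, 4), (4, 15, -9), (-9, 3, 10), (10, 17, -2), (-2, 19, 1), (1, 19, -2), … (6 more)
cycles differ ⇒ inequivalent

no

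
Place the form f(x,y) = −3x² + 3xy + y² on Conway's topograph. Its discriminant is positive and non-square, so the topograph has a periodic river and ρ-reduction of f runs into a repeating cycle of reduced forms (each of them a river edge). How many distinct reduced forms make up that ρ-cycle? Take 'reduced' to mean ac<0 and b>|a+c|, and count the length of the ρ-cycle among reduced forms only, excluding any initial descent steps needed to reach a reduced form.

D = 21, ⌊√D⌋ = 4
river: ρ → (1,3,-3)
river: ρ → (-3,3,1)
ρ-cycle length = 2 (tail of 0 descent steps not counted)

2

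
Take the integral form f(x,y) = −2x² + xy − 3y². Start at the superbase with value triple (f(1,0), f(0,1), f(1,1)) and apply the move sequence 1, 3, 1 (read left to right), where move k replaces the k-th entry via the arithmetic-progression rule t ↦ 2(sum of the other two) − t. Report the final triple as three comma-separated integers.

start (-2,-3,-4) = (f(1,0),f(0,1),f(1,1))
replace slot 1: 2·((-3)+(-4)) − (-2) = -12 → (-12,-3,-4)
replace slot 3: 2·((-12)+(-3)) − (-4) = -26 → (-12,-3,-26)
replace slot 1: 2·((-3)+(-26)) − (-12) = -46 → (-46,-3,-26)

-46,-3,-26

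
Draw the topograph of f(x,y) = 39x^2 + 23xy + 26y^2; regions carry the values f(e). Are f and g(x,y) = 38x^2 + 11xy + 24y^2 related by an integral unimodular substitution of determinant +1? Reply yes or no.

D₁ = -3527, D₂ = -3527
f: flip: (39,23,26)→(26,-23,39)
f: reduced (well bottom): (26,-23,39) with a≤c, −a<b≤a
g: flip: (38,11,24)→(24,-11,38)
g: reduced (well bottom): (24,-11,38) with a≤c, −a<b≤a
reduced forms (26, -23, 39) vs (24, -11, 38) ⇒ inequivalent

no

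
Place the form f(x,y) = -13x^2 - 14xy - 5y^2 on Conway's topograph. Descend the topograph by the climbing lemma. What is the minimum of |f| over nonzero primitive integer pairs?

translate: b→-12 (≡14 mod 26), so (13,14,5)→(13,-12,4)
flip: (13,-12,4)→(4,12,13)
translate: b→4 (≡12 mod 8), so (4,12,13)→(4,4,5)
reduced (well bottom): (4,4,5) with a≤c, −a<b≤a
well minimum |f| = |-4| = 4 (negative-definite)

4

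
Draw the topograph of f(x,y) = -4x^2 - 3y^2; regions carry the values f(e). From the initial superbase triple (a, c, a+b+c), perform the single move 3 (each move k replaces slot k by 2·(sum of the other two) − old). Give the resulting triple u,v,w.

start (-4,-3,-7) = (f(1,0),f(0,1),f(1,1))
replace slot 3: 2·((-4)+(-3)) − (-7) = -7 → (-4,-3,-7)

-4,-3,-7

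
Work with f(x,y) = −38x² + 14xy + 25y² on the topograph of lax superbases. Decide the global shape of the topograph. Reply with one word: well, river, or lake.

D = b²−4ac = 14² − 4·(-38)·25 = 3996
D > 0 non-square ⇒ indefinite ⇒ periodic river

river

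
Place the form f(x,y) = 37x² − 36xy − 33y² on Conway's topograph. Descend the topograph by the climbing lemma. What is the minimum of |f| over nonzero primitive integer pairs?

descent: ρ → (-33,36,37)  [lands on river]
river: ρ → (37,38,-32)
river: ρ → (-32,26,43)
river: ρ → (43,60,-15)
river: ρ → (-15,60,43)
river: ρ → (43,26,-32)
river: ρ → (-32,38,37)
river: ρ → (37,36,-33)
river: ρ → (-33,30,40)
river: ρ → (40,50,-23)
river: ρ → (-23,42,48)
river: ρ → (48,54,-17)
river: ρ → (-17,48,57)
river: ρ → (57,66,-8)
river: ρ → (-8,78,3)
river: ρ → (3,78,-8)
river: ρ → (-8,66,57)
river: ρ → (57,48,-17)
river: ρ → (-17,54,48)
river: ρ → (48,42,-23)
river: ρ → (-23,50,40)
river: ρ → (40,30,-33)
closes: descent 1, river 22
min |a| on river = 3

3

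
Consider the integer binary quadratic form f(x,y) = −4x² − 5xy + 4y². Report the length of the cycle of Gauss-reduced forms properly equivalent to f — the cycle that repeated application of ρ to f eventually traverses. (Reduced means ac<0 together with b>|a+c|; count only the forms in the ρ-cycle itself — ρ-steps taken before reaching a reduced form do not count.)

D = 89, ⌊√D⌋ = 9
descent: ρ → (4,5,-4)  [lands on river]
river: ρ → (-4,3,5)
river: ρ → (5,7,-2)
river: ρ → (-2,9,1)
river: ρ → (1,9,-2)
river: ρ → (-2,7,5)
river: ρ → (5,3,-4)
river: ρ → (-4,5,4)
river: ρ → (4,3,-5)
river: ρ → (-5,7,2)
river: ρ → (2,9,-1)
river: ρ → (-1,9,2)
river: ρ → (2,7,-5)
river: ρ → (-5,3,4)
ρ-cycle length = 14 (tail of 1 descent step not counted)

14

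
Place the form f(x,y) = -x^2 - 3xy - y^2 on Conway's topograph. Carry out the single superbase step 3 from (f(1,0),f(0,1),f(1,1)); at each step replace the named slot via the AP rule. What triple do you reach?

start (-1,-1,-5) = (f(1,0),f(0,1),f(1,1))
replace slot 3: 2·((-1)+(-1)) − (-5) = 1 → (-1,-1,1)

-1,-1,1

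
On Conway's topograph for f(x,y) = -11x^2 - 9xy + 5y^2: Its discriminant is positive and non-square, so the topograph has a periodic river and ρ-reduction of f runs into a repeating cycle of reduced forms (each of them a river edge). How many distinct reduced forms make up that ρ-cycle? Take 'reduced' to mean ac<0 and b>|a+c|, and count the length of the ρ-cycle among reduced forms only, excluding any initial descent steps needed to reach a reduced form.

D = 301, ⌊√D⌋ = 17
descent: ρ → (5,9,-11)  [lands on river]
river: ρ → (-11,13,3)
river: ρ → (3,17,-1)
river: ρ → (-1,17,3)
river: ρ → (3,13,-11)
river: ρ → (-11,9,5)
river: ρ → (5,11,-9)
river: ρ → (-9,7,7)
river: ρ → (7,7,-9)
river: ρ → (-9,11,5)
ρ-cycle length = 10 (tail of 1 descent step not counted)

10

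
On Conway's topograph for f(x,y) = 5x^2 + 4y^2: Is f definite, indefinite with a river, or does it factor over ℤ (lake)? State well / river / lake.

D = b²−4ac = 0² − 4·5·4 = -80
D < 0 ⇒ definite ⇒ every region one sign ⇒ single well

well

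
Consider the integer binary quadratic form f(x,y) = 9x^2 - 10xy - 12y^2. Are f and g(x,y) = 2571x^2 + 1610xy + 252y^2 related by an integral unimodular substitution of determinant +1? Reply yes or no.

D₁ = 532, D₂ = 532
river cycle of f (length 16): (-12, 10, 9), (9, 8, -13), (-13, 18, 4), (4, 22, -3), (-3, 20, 11), (11, 2, -12), (-12, 22, 1), (1, 22, -12), (-12, 2, 11), (11, 20, -3), … (6 more)
river cycle of g (length 16): (9, 8, -13), (-13, 18, 4), (4, 22, -3), (-3, 20, 11), (11, 2, -12), (-12, 22, 1), (1, 22, -12), (-12, 2, 11), (11, 20, -3), (-3, 22, 4), … (6 more)
cycles coincide ⇒ equivalent

yes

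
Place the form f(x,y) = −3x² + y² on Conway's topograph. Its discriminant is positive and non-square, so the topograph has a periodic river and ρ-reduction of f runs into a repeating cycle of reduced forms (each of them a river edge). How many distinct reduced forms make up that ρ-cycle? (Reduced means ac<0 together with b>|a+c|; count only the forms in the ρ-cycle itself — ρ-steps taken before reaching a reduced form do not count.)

D = 12, ⌊√D⌋ = 3
descent: ρ → (1,2,-2)  [lands on river]
river: ρ → (-2,2,1)
ρ-cycle length = 2 (tail of 1 descent step not counted)

2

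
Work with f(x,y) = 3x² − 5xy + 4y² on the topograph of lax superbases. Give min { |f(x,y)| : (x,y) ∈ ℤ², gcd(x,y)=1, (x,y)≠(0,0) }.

translate: b→1 (≡-5 mod 6), so (3,-5,4)→(3,1,2)
flip: (3,1,2)→(2,-1,3)
reduced (well bottom): (2,-1,3) with a≤c, −a<b≤a
well minimum = a = 2

2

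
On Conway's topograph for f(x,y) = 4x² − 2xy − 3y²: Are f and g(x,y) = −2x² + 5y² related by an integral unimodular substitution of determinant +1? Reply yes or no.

D₁ = 52, D₂ = 40
discriminants differ ⇒ not SL₂(ℤ)-equivalent

no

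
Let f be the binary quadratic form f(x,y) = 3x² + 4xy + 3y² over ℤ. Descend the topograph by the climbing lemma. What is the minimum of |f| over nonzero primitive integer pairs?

translate: b→-2 (≡4 mod 6), so (3,4,3)→(3,-2,2)
flip: (3,-2,2)→(2,2,3)
reduced (well bottom): (2,2,3) with a≤c, −a<b≤a
well minimum = a = 2

2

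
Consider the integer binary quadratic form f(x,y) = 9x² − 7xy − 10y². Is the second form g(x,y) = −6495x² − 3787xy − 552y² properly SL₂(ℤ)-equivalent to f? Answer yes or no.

D₁ = 409, D₂ = 409
river cycle of f (length 54): (-10, 7, 9), (9, 11, -8), (-8, 5, 12), (12, 19, -1), (-1, 19, 12), (12, 5, -8), (-8, 11, 9), (9, 7, -10), (-10, 13, 6), (6, 11, -12), … (44 more)
river cycle of g (length 54): (-10, 7, 9), (9, 11, -8), (-8, 5, 12), (12, 19, -1), (-1, 19, 12), (12, 5, -8), (-8, 11, 9), (9, 7, -10), (-10, 13, 6), (6, 11, -12), … (44 more)
cycles coincide ⇒ equivalent

yes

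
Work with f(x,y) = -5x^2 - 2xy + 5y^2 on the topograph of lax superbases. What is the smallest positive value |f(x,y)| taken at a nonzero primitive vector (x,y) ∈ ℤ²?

descent: ρ → (5,2,-5)  [lands on river]
river: ρ → (-5,8,2)
river: ρ → (2,8,-5)
river: ρ → (-5,2,5)
river: ρ → (5,8,-2)
river: ρ → (-2,8,5)
closes: descent 1, river 6
min |a| on river = 2

2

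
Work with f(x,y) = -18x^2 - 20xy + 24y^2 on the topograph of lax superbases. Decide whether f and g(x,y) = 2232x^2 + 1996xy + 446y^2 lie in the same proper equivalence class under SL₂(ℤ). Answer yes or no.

D₁ = 2128, D₂ = 2128
river cycle of f (length 16): (24, 20, -18), (-18, 16, 26), (26, 36, -8), (-8, 44, 6), (6, 40, -22), (-22, 4, 24), (24, 44, -2), (-2, 44, 24), (24, 4, -22), (-22, 40, 6), … (6 more)
river cycle of g (length 16): (24, 20, -18), (-18, 16, 26), (26, 36, -8), (-8, 44, 6), (6, 40, -22), (-22, 4, 24), (24, 44, -2), (-2, 44, 24), (24, 4, -22), (-22, 40, 6), … (6 more)
cycles coincide ⇒ equivalent

yes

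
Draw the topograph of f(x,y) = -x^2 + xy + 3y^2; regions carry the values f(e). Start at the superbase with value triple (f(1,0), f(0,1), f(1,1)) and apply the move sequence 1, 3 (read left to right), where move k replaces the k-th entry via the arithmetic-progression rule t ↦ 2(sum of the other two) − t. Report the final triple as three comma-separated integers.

start (-1,3,3) = (f(1,0),f(0,1),f(1,1))
replace slot 1: 2·(3+3) − (-1) = 13 → (13,3,3)
replace slot 3: 2·(13+3) − 3 = 29 → (13,3,29)

13,3,29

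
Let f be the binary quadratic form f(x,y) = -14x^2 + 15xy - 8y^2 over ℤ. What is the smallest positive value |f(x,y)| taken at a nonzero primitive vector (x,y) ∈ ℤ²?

translate: b→13 (≡-15 mod 28), so (14,-15,8)→(14,13,7)
flip: (14,13,7)→(7,-13,14)
translate: b→1 (≡-13 mod 14), so (7,-13,14)→(7,1,8)
reduced (well bottom): (7,1,8) with a≤c, −a<b≤a
well minimum |f| = |-7| = 7 (negative-definite)

7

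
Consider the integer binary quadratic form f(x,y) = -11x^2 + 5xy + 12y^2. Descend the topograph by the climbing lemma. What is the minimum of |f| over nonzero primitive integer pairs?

river: ρ → (12,19,-4)
river: ρ → (-4,21,7)
river: ρ → (7,21,-4)
river: ρ → (-4,19,12)
river: ρ → (12,5,-11)
river: ρ → (-11,17,6)
river: ρ → (6,19,-8)
river: ρ → (-8,13,12)
river: ρ → (12,11,-9)
river: ρ → (-9,7,14)
river: ρ → (14,21,-2)
river: ρ → (-2,23,3)
river: ρ → (3,19,-16)
river: ρ → (-16,13,6)
river: ρ → (6,23,-1)
river: ρ → (-1,23,6)
river: ρ → (6,13,-16)
river: ρ → (-16,19,3)
river: ρ → (3,23,-2)
river: ρ → (-2,21,14)
river: ρ → (14,7,-9)
river: ρ → (-9,11,12)
river: ρ → (12,13,-8)
river: ρ → (-8,19,6)
river: ρ → (6,17,-11)
river: ρ → (-11,5,12)
closes: descent 0, river 26
min |a| on river = 1

1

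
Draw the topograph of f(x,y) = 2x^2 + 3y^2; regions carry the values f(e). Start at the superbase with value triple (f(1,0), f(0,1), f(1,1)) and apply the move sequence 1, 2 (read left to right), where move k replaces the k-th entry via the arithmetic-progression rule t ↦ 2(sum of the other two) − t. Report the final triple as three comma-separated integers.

start (2,3,5) = (f(1,0),f(0,1),f(1,1))
replace slot 1: 2·(3+5) − 2 = 14 → (14,3,5)
replace slot 2: 2·(14+5) − 3 = 35 → (14,35,5)

14,35,5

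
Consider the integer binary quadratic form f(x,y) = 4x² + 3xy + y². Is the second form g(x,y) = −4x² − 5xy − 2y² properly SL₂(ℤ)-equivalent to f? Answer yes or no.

D₁ = -7, D₂ = -7
f: flip: (4,3,1)→(1,-3,4)
f: translate: b→1 (≡-3 mod 2), so (1,-3,4)→(1,1,2)
f: reduced (well bottom): (1,1,2) with a≤c, −a<b≤a
g is negative-definite; reduce −g:
−g: translate: b→-3 (≡5 mod 8), so (4,5,2)→(4,-3,1)
−g: flip: (4,-3,1)→(1,3,4)
−g: translate: b→1 (≡3 mod 2), so (1,3,4)→(1,1,2)
−g: reduced (well bottom): (1,1,2) with a≤c, −a<b≤a
flip sign back: reduced form of g is (-1,-1,-2)
reduced forms (1, 1, 2) vs (-1, -1, -2) ⇒ inequivalent

no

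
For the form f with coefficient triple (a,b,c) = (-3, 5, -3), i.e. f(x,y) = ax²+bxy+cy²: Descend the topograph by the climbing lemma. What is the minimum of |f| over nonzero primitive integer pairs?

translate: b→1 (≡-5 mod 6), so (3,-5,3)→(3,1,1)
flip: (3,1,1)→(1,-1,3)
translate: b→1 (≡-1 mod 2), so (1,-1,3)→(1,1,3)
reduced (well bottom): (1,1,3) with a≤c, −a<b≤a
well minimum |f| = |-1| = 1 (negative-definite)

1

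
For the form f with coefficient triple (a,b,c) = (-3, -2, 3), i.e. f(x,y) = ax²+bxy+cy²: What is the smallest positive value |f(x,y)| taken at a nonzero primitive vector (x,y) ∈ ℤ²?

descent: ρ → (3,2,-3)  [lands on river]
river: ρ → (-3,4,2)
river: ρ → (2,4,-3)
river: ρ → (-3,2,3)
river: ρ → (3,4,-2)
river: ρ → (-2,4,3)
closes: descent 1, river 6
min |a| on river = 2

2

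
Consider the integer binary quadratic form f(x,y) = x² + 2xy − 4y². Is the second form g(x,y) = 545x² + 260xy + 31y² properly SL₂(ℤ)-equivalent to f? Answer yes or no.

D₁ = 20, D₂ = 20
river cycle of f (length 2): (1, 4, -1), (-1, 4, 1)
river cycle of g (length 2): (1, 4, -1), (-1, 4, 1)
cycles coincide ⇒ equivalent

yes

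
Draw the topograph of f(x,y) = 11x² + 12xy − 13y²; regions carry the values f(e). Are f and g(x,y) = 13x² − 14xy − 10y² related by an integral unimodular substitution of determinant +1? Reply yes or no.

D₁ = 716, D₂ = 716
river cycle of f (length 14): (-13, 14, 10), (10, 26, -1), (-1, 26, 10), (10, 14, -13), (-13, 12, 11), (11, 10, -14), (-14, 18, 7), (7, 24, -5), (-5, 26, 2), (2, 26, -5), … (4 more)
river cycle of g (length 14): (-10, 14, 13), (13, 12, -11), (-11, 10, 14), (14, 18, -7), (-7, 24, 5), (5, 26, -2), (-2, 26, 5), (5, 24, -7), (-7, 18, 14), (14, 10, -11), … (4 more)
cycles differ ⇒ inequivalent

no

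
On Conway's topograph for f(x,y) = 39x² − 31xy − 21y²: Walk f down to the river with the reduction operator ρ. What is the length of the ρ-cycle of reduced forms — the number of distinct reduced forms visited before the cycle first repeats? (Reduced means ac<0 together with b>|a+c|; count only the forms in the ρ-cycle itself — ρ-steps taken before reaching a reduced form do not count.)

D = 4237, ⌊√D⌋ = 65
descent: ρ → (-21,31,39)  [lands on river]
river: ρ → (39,47,-13)
river: ρ → (-13,57,19)
river: ρ → (19,57,-13)
river: ρ → (-13,47,39)
river: ρ → (39,31,-21)
river: ρ → (-21,53,17)
river: ρ → (17,49,-27)
river: ρ → (-27,59,7)
river: ρ → (7,53,-51)
river: ρ → (-51,49,9)
river: ρ → (9,59,-21)
river: ρ → (-21,25,43)
river: ρ → (43,61,-3)
river: ρ → (-3,65,1)
river: ρ → (1,65,-3)
river: ρ → (-3,61,43)
river: ρ → (43,25,-21)
river: ρ → (-21,59,9)
river: ρ → (9,49,-51)
river: ρ → (-51,53,7)
river: ρ → (7,59,-27)
river: ρ → (-27,49,17)
river: ρ → (17,53,-21)
ρ-cycle length = 24 (tail of 1 descent step not counted)

24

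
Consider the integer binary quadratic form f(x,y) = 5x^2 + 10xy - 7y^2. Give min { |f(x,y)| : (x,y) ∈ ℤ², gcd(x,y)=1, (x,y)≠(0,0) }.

river: ρ → (-7,4,8)
river: ρ → (8,12,-3)
river: ρ → (-3,12,8)
river: ρ → (8,4,-7)
river: ρ → (-7,10,5)
river: ρ → (5,10,-7)
closes: descent 0, river 6
min |a| on river = 3

3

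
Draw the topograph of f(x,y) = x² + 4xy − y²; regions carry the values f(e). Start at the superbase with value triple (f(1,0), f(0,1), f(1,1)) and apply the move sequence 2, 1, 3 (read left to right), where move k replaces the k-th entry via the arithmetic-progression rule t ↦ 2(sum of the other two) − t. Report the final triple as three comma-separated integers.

start (1,-1,4) = (f(1,0),f(0,1),f(1,1))
replace slot 2: 2·(1+4) − (-1) = 11 → (1,11,4)
replace slot 1: 2·(11+4) − 1 = 29 → (29,11,4)
replace slot 3: 2·(29+11) − 4 = 76 → (29,11,76)

29,11,76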